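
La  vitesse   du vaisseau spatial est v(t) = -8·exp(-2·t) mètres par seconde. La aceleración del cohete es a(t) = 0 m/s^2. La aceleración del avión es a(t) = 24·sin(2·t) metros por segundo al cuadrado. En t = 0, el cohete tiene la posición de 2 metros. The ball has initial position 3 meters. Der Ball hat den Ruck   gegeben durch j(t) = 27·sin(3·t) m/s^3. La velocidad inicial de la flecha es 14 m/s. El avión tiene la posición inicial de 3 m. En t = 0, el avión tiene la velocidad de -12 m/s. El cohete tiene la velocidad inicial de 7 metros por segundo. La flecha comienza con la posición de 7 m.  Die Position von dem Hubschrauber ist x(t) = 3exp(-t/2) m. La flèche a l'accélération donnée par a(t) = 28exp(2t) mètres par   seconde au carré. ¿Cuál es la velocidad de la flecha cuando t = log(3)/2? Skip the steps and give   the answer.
La velocidad en t = log(3)/2 es v = 42.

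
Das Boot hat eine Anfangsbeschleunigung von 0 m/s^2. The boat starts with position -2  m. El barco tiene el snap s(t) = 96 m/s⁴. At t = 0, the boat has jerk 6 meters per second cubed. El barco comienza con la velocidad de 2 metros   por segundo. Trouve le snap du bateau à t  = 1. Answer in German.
Mit s(t) = 96 und Einsetzen von t = 1, finden wir s = 96.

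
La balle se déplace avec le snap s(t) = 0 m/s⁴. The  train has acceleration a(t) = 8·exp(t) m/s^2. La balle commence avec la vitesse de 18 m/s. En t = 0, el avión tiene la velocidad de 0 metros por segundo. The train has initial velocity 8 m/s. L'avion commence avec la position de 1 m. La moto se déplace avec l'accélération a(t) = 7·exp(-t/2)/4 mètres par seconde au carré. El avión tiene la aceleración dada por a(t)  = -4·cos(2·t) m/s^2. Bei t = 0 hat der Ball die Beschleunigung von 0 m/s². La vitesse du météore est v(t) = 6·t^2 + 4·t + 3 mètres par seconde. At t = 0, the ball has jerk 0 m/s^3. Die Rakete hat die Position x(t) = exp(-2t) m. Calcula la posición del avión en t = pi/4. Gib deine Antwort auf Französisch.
Nous devons trouver la primitive de notre équation de l'accélération a(t) = -4·cos(2·t) 2 fois. La primitive de l'accélération, avec v(0) = 0, donne la vitesse: v(t) = -2·sin(2·t). La primitive de la vitesse, avec x(0) = 1, donne la position: x(t) = cos(2·t). De l'équation de la position x(t) = cos(2·t), nous substituons t = pi/4 pour obtenir x = 0.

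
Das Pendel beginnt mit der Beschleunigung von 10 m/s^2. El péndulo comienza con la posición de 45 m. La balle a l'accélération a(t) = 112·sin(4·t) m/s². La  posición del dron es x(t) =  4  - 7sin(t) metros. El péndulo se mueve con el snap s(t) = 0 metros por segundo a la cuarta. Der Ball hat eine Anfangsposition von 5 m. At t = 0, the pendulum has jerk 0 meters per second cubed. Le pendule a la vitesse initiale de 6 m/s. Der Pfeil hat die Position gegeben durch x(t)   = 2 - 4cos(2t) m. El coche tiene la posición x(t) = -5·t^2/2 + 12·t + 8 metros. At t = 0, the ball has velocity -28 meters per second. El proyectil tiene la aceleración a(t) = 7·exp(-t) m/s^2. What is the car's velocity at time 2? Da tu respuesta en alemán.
Ausgehend von der Position x(t) = -5·t^2/2 + 12·t + 8, nehmen wir 1 Ableitung. Durch Ableiten von der Position erhalten wir die Geschwindigkeit: v(t) = 12 - 5·t. Aus der Gleichung für die Geschwindigkeit v(t) = 12 - 5·t, setzen wir t = 2 ein und erhalten v = 2.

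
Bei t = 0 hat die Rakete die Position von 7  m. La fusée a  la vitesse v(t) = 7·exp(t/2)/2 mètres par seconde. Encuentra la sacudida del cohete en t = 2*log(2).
Para resolver esto, necesitamos tomar 2 derivadas de nuestra ecuación de la velocidad v(t) = 7·exp(t/2)/2. Derivando la velocidad, obtenemos la aceleración: a(t) = 7·exp(t/2)/4. La derivada de la aceleración da la sacudida: j(t) = 7·exp(t/2)/8. De la ecuación de la sacudida j(t) = 7·exp(t/2)/8, sustituimos t = 2*log(2) para obtener j = 7/4.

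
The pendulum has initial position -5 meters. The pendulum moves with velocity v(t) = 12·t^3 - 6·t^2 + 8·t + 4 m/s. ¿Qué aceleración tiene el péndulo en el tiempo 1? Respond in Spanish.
Partiendo de la velocidad v(t) = 12·t^3 - 6·t^2 + 8·t + 4, tomamos 1 derivada. Tomando d/dt de v(t), encontramos a(t) = 36·t^2 - 12·t + 8. Usando a(t) = 36·t^2 - 12·t + 8 y sustituyendo t = 1, encontramos a = 32.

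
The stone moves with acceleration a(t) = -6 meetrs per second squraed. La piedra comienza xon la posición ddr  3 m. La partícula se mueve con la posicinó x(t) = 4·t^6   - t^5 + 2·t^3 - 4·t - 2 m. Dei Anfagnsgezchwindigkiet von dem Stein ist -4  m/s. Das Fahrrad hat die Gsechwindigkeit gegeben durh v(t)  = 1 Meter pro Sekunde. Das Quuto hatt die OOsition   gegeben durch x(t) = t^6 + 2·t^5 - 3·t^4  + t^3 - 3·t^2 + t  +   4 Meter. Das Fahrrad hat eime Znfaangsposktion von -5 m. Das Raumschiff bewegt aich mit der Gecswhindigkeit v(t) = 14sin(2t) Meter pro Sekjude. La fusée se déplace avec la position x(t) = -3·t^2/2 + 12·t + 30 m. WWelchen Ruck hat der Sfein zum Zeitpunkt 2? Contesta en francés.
En partant de l'accélération a(t) = -6, nous prenons 1 dérivée. La dérivée de l'accélération donne le jerk: j(t) = 0. En utilisant j(t) = 0 et en substituant t = 2, nous trouvons j = 0.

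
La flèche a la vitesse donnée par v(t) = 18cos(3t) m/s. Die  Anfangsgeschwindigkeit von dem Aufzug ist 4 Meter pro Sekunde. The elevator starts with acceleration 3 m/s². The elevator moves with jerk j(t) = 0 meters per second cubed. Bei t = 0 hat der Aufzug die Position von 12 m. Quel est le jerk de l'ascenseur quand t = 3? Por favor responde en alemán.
Aus der Gleichung für den Ruck j(t) = 0, setzen wir t = 3 ein und erhalten j = 0.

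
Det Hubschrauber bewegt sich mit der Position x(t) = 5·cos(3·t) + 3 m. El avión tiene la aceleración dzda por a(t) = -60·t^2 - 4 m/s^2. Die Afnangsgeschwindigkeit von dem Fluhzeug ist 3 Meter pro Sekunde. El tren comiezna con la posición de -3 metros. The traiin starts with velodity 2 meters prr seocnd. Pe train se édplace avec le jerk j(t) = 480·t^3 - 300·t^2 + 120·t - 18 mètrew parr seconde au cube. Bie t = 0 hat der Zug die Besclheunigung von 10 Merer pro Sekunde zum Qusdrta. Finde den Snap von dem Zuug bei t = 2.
Um dies zu lösen, müssen wir 1 Ableitung unserer Gleichung für den Ruck j(t) = 480·t^3 - 300·t^2 + 120·t - 18 nehmen. Die Ableitung von dem Ruck ergibt den Snap: s(t) = 1440·t^2 - 600·t + 120. Mit s(t) = 1440·t^2 - 600·t + 120 und Einsetzen von t = 2, finden wir s = 4680.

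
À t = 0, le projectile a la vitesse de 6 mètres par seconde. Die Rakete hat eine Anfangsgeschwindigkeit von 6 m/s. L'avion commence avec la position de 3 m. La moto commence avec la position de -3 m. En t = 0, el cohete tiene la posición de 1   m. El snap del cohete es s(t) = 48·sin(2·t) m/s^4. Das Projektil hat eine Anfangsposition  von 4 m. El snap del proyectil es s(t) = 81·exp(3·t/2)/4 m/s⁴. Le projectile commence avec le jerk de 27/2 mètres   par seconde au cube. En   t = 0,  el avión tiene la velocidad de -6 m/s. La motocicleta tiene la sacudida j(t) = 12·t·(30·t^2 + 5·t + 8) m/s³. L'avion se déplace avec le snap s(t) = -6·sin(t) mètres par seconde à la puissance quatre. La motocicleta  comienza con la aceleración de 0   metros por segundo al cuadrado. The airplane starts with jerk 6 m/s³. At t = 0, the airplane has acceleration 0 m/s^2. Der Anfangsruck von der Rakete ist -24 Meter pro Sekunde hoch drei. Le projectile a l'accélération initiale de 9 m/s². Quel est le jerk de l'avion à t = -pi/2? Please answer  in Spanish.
Partiendo del snap s(t) = -6·sin(t), tomamos 1 integral. Tomando ∫s(t)dt y aplicando j(0) = 6, encontramos j(t) = 6·cos(t). Tenemos la sacudida j(t) = 6·cos(t). Sustituyendo t = -pi/2: j(-pi/2) = 0.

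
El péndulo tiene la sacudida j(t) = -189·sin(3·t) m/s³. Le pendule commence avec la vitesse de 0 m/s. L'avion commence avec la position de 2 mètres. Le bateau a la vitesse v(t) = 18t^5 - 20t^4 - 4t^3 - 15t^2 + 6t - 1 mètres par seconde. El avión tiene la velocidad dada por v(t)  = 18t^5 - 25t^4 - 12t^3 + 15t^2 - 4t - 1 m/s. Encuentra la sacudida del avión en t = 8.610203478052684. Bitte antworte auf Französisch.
Pour résoudre ceci, nous devons prendre 2 dérivées de notre équation de la vitesse v(t) = 18·t^5 - 25·t^4 - 12·t^3 + 15·t^2 - 4·t - 1. En prenant d/dt de v(t), nous trouvons a(t) = 90·t^4 - 100·t^3 - 36·t^2 + 30·t - 4. La dérivée de l'accélération donne le jerk: j(t) = 360·t^3 - 300·t^2 - 72·t + 30. De l'équation du jerk j(t) = 360·t^3 - 300·t^2 - 72·t + 30, nous substituons t = 8.610203478052684 pour obtenir j = 206965.532710321.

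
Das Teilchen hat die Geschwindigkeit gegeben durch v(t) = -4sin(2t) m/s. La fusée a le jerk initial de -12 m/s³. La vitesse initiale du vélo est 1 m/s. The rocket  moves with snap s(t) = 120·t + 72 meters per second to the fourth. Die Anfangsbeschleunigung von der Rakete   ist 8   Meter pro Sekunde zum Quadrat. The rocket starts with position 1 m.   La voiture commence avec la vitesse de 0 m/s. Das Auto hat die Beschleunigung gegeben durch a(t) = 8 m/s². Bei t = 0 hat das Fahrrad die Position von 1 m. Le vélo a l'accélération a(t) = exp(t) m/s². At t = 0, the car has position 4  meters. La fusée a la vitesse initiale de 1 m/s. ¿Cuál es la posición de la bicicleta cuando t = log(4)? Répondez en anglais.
We need to integrate our acceleration equation a(t) = exp(t) 2 times. The integral of acceleration, with v(0) = 1, gives velocity: v(t) = exp(t). The antiderivative of velocity is position. Using x(0) = 1, we get x(t) = exp(t). We have position x(t) = exp(t). Substituting t = log(4): x(log(4)) = 4.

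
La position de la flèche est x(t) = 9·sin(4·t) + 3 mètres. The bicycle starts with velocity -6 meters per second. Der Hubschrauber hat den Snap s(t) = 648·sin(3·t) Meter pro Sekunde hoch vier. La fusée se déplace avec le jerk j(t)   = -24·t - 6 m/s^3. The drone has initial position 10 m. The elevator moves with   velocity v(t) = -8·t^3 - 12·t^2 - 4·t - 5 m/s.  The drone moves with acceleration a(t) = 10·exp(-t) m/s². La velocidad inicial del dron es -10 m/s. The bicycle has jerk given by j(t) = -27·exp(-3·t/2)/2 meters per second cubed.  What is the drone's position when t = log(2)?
To find the answer, we compute 2 integrals of a(t) = 10·exp(-t). Taking ∫a(t)dt and applying v(0) = -10, we find v(t) = -10·exp(-t). The antiderivative of velocity is position. Using x(0) = 10, we get x(t) = 10·exp(-t). Using x(t) = 10·exp(-t) and substituting t = log(2), we find x = 5.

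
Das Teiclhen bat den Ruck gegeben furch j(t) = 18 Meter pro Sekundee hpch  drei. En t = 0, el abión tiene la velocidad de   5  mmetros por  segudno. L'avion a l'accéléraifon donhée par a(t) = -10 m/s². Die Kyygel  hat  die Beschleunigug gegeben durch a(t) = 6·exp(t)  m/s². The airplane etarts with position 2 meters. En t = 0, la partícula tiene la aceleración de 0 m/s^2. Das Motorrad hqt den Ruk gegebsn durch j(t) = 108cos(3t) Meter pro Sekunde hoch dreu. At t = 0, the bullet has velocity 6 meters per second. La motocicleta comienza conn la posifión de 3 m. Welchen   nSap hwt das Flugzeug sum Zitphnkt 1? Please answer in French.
En partant de l'accélération a(t) = -10, nous prenons 2 dérivées. En prenant d/dt de a(t), nous trouvons j(t) = 0. En dérivant le jerk, nous obtenons le snap: s(t) = 0. En utilisant s(t) = 0 et en substituant t = 1, nous trouvons s = 0.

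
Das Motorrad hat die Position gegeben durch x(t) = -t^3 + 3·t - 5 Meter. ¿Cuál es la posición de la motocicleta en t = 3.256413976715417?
Usando x(t) = -t^3 + 3·t - 5 y sustituyendo t = 3.256413976715417, encontramos x = -29.7625273270875.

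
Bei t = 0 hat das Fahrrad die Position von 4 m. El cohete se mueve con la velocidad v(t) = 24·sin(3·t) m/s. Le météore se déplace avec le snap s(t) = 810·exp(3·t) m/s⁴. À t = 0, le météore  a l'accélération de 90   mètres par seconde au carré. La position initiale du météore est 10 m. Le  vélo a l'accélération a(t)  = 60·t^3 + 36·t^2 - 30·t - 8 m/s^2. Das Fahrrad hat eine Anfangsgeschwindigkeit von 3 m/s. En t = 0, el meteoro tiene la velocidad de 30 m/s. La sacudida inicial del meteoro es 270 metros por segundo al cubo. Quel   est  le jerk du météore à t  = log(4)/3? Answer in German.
Wir müssen die Stammfunktion unserer Gleichung für den Snap s(t) = 810·exp(3·t) 1-mal finden. Mit ∫s(t)dt und Anwendung von j(0) = 270, finden wir j(t) = 270·exp(3·t). Aus der Gleichung für den Ruck j(t) = 270·exp(3·t), setzen wir t = log(4)/3 ein und erhalten j = 1080.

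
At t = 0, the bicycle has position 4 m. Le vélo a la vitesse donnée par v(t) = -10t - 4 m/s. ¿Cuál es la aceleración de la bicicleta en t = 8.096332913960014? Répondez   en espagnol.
Debemos derivar nuestra ecuación de la velocidad v(t) = -10·t - 4 1 vez. La derivada de la velocidad da la aceleración: a(t) = -10. Usando a(t) = -10 y sustituyendo t = 8.096332913960014, encontramos a = -10.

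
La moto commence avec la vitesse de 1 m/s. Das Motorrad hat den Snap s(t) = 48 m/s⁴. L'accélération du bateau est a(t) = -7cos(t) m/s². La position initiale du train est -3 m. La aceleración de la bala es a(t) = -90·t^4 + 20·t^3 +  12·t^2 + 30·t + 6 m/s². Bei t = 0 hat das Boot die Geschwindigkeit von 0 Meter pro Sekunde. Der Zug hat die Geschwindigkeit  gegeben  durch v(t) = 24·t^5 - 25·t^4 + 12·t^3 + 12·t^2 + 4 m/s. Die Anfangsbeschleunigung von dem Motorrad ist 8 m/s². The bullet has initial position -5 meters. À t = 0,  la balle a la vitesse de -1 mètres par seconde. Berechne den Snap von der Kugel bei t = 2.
Um dies zu lösen, müssen wir 2 Ableitungen unserer Gleichung für die Beschleunigung a(t) = -90·t^4 + 20·t^3 + 12·t^2 + 30·t + 6 nehmen. Durch Ableiten von der Beschleunigung erhalten wir den Ruck: j(t) = -360·t^3 + 60·t^2 + 24·t + 30. Durch Ableiten von dem Ruck erhalten wir den Snap: s(t) = -1080·t^2 + 120·t + 24. Aus der Gleichung für den Snap s(t) = -1080·t^2 + 120·t + 24, setzen wir t = 2 ein und erhalten s = -4056.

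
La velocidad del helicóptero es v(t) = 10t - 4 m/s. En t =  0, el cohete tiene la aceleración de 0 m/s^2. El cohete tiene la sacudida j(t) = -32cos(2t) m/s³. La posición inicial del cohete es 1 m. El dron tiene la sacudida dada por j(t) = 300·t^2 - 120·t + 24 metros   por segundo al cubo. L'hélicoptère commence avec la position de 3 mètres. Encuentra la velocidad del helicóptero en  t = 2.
Usando v(t) = 10·t - 4 y sustituyendo t = 2, encontramos v = 16.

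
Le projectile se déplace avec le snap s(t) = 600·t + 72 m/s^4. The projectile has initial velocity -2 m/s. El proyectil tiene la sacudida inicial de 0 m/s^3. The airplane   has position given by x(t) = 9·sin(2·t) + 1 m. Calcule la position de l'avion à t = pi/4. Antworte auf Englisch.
From the given position equation x(t) = 9·sin(2·t) + 1, we substitute t = pi/4 to get x = 10.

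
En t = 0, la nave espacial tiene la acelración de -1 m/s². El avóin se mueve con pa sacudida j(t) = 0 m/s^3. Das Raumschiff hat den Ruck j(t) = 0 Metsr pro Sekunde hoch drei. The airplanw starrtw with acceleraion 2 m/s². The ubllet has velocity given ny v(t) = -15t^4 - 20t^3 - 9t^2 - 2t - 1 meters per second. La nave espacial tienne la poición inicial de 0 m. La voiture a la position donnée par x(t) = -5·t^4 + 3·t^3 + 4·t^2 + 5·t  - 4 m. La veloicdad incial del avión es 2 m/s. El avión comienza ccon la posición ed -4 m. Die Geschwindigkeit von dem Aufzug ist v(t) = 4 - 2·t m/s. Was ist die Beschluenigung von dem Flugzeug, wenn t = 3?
Um dies zu lösen, müssen wir 1 Stammfunktion unserer Gleichung für den Ruck j(t) = 0 finden. Durch Integration von dem Ruck und Verwendung der Anfangsbedingung a(0) = 2, erhalten wir a(t) = 2. Mit a(t) = 2 und Einsetzen von t = 3, finden wir a = 2.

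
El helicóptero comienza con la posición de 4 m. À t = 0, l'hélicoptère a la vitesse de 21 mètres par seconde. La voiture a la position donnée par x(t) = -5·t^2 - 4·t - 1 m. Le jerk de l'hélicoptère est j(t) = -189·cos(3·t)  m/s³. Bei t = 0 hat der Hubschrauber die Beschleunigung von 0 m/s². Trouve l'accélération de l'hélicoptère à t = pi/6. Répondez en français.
Nous devons trouver la primitive de notre équation du jerk j(t) = -189·cos(3·t) 1 fois. En intégrant le jerk et en utilisant la condition initiale a(0) = 0, nous obtenons a(t) = -63·sin(3·t). En utilisant a(t) = -63·sin(3·t) et en substituant t = pi/6, nous trouvons a = -63.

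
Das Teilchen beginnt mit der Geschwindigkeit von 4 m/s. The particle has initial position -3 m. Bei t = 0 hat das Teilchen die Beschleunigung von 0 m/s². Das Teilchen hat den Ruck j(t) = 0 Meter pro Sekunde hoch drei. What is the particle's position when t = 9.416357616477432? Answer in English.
To find the answer, we compute 3 integrals of j(t) = 0. Taking ∫j(t)dt and applying a(0) = 0, we find a(t) = 0. Integrating acceleration and using the initial condition v(0) = 4, we get v(t) = 4. Integrating velocity and using the initial condition x(0) = -3, we get x(t) = 4·t - 3. From the given position equation x(t) = 4·t - 3, we substitute t = 9.416357616477432 to get x = 34.6654304659097.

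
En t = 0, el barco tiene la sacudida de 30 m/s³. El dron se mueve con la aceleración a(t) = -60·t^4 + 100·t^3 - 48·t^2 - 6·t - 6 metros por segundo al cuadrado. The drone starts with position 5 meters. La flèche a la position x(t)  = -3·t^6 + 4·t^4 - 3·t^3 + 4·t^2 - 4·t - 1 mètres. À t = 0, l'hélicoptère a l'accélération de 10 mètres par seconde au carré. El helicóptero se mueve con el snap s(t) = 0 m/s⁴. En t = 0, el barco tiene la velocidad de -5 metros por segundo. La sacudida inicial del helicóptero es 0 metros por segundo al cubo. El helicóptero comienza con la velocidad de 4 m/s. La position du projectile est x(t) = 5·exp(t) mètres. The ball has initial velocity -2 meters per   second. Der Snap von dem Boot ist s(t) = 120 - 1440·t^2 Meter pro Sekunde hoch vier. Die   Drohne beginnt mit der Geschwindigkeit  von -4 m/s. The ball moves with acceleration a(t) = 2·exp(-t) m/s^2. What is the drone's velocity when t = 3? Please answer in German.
Ausgehend von der Beschleunigung a(t) = -60·t^4 + 100·t^3 - 48·t^2 - 6·t - 6, nehmen wir 1 Integral. Die Stammfunktion von der Beschleunigung ist die Geschwindigkeit. Mit v(0) = -4 erhalten wir v(t) = -12·t^5 + 25·t^4 - 16·t^3 - 3·t^2 - 6·t - 4. Wir haben die Geschwindigkeit v(t) = -12·t^5 + 25·t^4 - 16·t^3 - 3·t^2 - 6·t - 4. Durch Einsetzen von t = 3: v(3) = -1372.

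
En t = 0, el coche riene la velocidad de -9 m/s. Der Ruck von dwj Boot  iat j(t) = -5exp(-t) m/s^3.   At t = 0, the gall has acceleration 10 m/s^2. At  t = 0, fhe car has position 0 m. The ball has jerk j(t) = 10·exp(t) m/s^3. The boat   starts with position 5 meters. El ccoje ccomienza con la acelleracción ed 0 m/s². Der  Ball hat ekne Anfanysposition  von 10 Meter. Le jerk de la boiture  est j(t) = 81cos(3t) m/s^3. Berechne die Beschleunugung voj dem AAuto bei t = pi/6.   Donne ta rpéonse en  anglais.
Starting from jerk j(t) = 81·cos(3·t), we take 1 antiderivative. The antiderivative of jerk, with a(0) = 0, gives acceleration: a(t) = 27·sin(3·t). Using a(t) = 27·sin(3·t) and substituting t = pi/6, we find a = 27.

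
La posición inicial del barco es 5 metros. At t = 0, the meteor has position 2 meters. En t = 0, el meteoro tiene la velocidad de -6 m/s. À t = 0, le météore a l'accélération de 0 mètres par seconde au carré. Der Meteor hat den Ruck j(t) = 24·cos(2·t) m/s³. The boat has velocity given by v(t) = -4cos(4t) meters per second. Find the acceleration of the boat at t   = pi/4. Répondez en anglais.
To solve this, we need to take 1 derivative of our velocity equation v(t) = -4·cos(4·t). The derivative of velocity gives acceleration: a(t) = 16·sin(4·t). We have acceleration a(t) = 16·sin(4·t). Substituting t = pi/4: a(pi/4) = 0.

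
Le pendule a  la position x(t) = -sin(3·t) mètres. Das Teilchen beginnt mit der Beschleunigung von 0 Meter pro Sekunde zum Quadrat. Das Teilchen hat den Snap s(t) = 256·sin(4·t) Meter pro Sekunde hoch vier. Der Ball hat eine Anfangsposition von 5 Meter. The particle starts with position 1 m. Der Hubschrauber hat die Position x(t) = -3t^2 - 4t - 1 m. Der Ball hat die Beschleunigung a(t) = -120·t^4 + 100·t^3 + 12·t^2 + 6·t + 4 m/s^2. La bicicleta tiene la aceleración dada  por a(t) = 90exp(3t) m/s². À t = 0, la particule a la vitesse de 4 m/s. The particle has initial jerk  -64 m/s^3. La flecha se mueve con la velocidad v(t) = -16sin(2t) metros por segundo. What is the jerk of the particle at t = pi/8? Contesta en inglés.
We must find the integral of our snap equation s(t) = 256·sin(4·t) 1 time. The integral of snap, with j(0) = -64, gives jerk: j(t) = -64·cos(4·t). Using j(t) = -64·cos(4·t) and substituting t = pi/8, we find j = 0.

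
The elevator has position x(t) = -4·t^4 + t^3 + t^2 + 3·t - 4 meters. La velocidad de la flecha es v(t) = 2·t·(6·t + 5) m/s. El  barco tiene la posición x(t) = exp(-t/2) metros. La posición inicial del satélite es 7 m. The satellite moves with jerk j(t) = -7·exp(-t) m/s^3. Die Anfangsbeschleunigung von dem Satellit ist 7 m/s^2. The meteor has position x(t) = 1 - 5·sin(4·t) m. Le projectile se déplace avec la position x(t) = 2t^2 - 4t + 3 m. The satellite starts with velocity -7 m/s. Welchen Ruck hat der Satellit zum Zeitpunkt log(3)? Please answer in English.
We have jerk j(t) = -7·exp(-t). Substituting t = log(3): j(log(3)) = -7/3.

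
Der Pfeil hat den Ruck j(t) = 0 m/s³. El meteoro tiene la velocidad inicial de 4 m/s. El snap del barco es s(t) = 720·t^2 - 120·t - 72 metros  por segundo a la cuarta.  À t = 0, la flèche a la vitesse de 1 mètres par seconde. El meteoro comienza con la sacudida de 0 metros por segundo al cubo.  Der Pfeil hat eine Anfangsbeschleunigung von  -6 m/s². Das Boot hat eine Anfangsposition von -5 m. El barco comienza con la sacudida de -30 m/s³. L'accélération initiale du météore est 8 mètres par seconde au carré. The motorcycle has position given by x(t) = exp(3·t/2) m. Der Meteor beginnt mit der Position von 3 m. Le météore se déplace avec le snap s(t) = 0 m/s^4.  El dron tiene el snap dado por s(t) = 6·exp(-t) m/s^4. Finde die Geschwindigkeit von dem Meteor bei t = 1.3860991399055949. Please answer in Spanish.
Partiendo del snap s(t) = 0, tomamos 3 antiderivadas. Tomando ∫s(t)dt y aplicando j(0) = 0, encontramos j(t) = 0. La integral de la sacudida, con a(0) = 8, da la aceleración: a(t) = 8. La antiderivada de la aceleración es la velocidad. Usando v(0) = 4, obtenemos v(t) = 8·t + 4. Usando v(t) = 8·t + 4 y sustituyendo t = 1.3860991399055949, encontramos v = 15.0887931192448.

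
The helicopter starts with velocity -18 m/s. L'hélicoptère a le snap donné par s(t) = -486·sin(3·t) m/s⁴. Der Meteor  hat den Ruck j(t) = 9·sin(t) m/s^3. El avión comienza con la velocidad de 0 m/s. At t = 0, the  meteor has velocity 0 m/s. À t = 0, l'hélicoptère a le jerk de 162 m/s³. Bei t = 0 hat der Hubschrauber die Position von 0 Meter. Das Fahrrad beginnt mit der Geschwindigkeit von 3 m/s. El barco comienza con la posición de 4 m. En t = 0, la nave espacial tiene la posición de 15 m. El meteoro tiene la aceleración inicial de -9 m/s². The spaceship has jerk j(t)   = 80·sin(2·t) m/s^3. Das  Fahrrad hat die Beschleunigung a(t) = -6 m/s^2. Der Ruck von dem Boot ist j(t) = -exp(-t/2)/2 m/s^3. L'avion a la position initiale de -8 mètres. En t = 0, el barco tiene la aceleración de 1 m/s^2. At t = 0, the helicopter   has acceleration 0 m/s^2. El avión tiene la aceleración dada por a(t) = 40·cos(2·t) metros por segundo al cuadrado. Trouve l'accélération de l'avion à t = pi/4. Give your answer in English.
We have acceleration a(t) = 40·cos(2·t). Substituting t = pi/4: a(pi/4) = 0.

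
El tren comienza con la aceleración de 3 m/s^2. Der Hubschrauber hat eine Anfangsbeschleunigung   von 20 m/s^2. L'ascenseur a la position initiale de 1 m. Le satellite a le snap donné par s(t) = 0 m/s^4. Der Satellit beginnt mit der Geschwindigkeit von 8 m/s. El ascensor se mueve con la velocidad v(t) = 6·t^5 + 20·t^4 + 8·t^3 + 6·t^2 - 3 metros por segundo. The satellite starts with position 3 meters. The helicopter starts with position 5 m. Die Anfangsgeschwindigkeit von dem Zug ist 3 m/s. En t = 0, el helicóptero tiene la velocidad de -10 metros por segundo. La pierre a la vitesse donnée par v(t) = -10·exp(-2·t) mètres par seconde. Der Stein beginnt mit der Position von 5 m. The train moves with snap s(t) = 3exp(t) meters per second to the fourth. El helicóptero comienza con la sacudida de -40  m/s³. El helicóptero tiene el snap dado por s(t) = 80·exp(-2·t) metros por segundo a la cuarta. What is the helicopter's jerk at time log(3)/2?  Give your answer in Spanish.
Para resolver esto, necesitamos tomar 1 integral de nuestra ecuación del snap s(t) = 80·exp(-2·t). La integral del snap es la sacudida. Usando j(0) = -40, obtenemos j(t) = -40·exp(-2·t). Usando j(t) = -40·exp(-2·t) y sustituyendo t = log(3)/2, encontramos j = -40/3.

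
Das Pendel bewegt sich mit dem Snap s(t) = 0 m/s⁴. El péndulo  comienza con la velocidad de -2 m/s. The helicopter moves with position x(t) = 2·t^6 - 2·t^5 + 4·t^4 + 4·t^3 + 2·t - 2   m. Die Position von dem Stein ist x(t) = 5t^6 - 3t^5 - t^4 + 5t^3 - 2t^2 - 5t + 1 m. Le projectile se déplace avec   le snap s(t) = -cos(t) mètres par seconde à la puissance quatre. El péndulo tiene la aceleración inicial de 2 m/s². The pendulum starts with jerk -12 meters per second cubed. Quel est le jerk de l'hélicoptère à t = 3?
Nous devons dériver notre équation de la position x(t) = 2·t^6 - 2·t^5 + 4·t^4 + 4·t^3 + 2·t - 2 3 fois. En prenant d/dt de x(t), nous trouvons v(t) = 12·t^5 - 10·t^4 + 16·t^3 + 12·t^2 + 2. En dérivant la vitesse, nous obtenons l'accélération: a(t) = 60·t^4 - 40·t^3 + 48·t^2 + 24·t. En prenant d/dt de a(t), nous trouvons j(t) = 240·t^3 - 120·t^2 + 96·t + 24. Nous avons le jerk j(t) = 240·t^3 - 120·t^2 + 96·t + 24. En substituant t = 3: j(3) = 5712.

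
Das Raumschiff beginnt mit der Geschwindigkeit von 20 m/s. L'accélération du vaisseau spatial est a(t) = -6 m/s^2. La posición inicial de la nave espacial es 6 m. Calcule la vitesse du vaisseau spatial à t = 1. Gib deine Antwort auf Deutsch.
Wir müssen die Stammfunktion unserer Gleichung für die Beschleunigung a(t) = -6 1-mal finden. Mit ∫a(t)dt und Anwendung von v(0) = 20, finden wir v(t) = 20 - 6·t. Wir haben die Geschwindigkeit v(t) = 20 - 6·t. Durch Einsetzen von t = 1: v(1) = 14.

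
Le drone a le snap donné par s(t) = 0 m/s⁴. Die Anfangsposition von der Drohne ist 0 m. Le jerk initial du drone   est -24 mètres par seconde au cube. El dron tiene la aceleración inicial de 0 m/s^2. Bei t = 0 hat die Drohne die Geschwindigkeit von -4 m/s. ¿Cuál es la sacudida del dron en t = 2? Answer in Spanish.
Para resolver esto, necesitamos tomar 1 integral de nuestra ecuación del snap s(t) = 0. La antiderivada del snap es la sacudida. Usando j(0) = -24, obtenemos j(t) = -24. Tenemos la sacudida j(t) = -24. Sustituyendo t = 2: j(2) = -24.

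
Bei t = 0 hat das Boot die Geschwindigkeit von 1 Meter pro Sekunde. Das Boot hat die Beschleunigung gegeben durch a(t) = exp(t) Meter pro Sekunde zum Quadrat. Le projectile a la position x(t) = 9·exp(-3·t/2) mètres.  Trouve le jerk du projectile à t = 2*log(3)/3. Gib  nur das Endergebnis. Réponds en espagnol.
En t = 2*log(3)/3, j = -81/8.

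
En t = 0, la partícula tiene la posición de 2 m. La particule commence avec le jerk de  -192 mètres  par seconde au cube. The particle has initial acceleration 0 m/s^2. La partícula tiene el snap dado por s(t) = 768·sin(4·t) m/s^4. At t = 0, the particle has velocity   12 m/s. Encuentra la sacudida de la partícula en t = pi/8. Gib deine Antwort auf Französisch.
Nous devons trouver la primitive de notre équation du snap s(t) = 768·sin(4·t) 1 fois. En prenant ∫s(t)dt et en appliquant j(0) = -192, nous trouvons j(t) = -192·cos(4·t). De l'équation du jerk j(t) = -192·cos(4·t), nous substituons t = pi/8 pour obtenir j = 0.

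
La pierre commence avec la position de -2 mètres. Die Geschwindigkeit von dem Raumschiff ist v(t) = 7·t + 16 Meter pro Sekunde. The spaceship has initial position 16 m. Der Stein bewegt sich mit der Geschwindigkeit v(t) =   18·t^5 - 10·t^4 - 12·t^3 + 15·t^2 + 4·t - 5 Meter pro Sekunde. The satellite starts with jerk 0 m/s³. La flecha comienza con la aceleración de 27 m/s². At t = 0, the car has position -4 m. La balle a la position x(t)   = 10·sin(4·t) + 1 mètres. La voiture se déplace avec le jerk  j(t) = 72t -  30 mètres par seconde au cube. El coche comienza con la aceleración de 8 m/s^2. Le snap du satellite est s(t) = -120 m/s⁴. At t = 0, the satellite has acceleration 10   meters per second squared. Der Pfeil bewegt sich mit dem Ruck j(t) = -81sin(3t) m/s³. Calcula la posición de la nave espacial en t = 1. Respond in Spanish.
Para resolver esto, necesitamos tomar 1 antiderivada de nuestra ecuación de la velocidad v(t) = 7·t + 16. Tomando ∫v(t)dt y aplicando x(0) = 16, encontramos x(t) = 7·t^2/2 + 16·t + 16. Usando x(t) = 7·t^2/2 + 16·t + 16 y sustituyendo t = 1, encontramos x = 71/2.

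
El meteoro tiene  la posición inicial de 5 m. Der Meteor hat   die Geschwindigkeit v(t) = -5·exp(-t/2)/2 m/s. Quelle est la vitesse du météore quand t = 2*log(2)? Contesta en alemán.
Wir haben die Geschwindigkeit v(t) = -5·exp(-t/2)/2. Durch Einsetzen von t = 2*log(2): v(2*log(2)) = -5/4.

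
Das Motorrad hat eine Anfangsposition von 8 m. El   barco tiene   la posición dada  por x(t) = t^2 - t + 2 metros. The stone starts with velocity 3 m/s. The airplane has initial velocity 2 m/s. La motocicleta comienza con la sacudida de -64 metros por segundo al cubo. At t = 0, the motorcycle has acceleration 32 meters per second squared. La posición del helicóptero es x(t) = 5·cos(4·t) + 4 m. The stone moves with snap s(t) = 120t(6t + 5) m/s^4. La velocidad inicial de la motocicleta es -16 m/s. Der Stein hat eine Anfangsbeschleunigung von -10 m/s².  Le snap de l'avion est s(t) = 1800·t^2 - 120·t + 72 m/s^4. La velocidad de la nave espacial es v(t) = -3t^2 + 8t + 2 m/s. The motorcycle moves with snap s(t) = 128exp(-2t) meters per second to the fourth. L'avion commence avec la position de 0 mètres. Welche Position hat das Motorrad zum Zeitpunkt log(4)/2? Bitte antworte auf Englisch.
To find the answer, we compute 4 integrals of s(t) = 128·exp(-2·t). The antiderivative of snap, with j(0) = -64, gives jerk: j(t) = -64·exp(-2·t). The antiderivative of jerk is acceleration. Using a(0) = 32, we get a(t) = 32·exp(-2·t). The antiderivative of acceleration, with v(0) = -16, gives velocity: v(t) = -16·exp(-2·t). Finding the integral of v(t) and using x(0) = 8: x(t) = 8·exp(-2·t). Using x(t) = 8·exp(-2·t) and substituting t = log(4)/2, we find x = 2.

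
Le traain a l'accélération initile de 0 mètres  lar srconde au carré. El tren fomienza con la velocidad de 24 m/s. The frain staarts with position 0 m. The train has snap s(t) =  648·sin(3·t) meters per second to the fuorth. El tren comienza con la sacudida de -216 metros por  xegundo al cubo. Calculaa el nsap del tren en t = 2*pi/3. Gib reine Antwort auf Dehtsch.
Aus der Gleichung für den Snap s(t) = 648·sin(3·t), setzen wir t = 2*pi/3 ein und erhalten s = 0.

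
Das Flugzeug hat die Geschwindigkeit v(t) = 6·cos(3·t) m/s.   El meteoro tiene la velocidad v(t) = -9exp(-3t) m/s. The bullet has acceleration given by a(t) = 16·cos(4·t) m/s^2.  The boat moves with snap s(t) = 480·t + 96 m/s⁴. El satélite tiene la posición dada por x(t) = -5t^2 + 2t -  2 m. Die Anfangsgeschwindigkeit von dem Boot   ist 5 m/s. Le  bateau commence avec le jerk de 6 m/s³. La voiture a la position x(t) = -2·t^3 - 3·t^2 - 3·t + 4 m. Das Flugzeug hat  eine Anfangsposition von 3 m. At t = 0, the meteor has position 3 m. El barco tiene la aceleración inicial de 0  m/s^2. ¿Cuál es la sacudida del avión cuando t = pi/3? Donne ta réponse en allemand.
Wir müssen unsere Gleichung für die Geschwindigkeit v(t) = 6·cos(3·t) 2-mal ableiten. Die Ableitung von der Geschwindigkeit ergibt die Beschleunigung: a(t) = -18·sin(3·t). Durch Ableiten von der Beschleunigung erhalten wir den Ruck: j(t) = -54·cos(3·t). Wir haben den Ruck j(t) = -54·cos(3·t). Durch Einsetzen von t = pi/3: j(pi/3) = 54.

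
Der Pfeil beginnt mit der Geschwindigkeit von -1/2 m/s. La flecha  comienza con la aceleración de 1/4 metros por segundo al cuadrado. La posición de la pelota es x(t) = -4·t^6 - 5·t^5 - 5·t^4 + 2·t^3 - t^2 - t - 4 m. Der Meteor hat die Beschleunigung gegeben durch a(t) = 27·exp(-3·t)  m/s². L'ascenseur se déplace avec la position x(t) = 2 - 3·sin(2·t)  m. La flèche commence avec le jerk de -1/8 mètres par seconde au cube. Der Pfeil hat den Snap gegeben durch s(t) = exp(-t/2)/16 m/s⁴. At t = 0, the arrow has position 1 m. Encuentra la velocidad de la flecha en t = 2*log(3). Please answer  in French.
Nous devons intégrer notre équation du snap s(t) = exp(-t/2)/16 3 fois. La primitive du snap, avec j(0) = -1/8, donne le jerk: j(t) = -exp(-t/2)/8. La primitive du jerk, avec a(0) = 1/4, donne l'accélération: a(t) = exp(-t/2)/4. L'intégrale de l'accélération est la vitesse. En utilisant v(0) = -1/2, nous obtenons v(t) = -exp(-t/2)/2. Nous avons la vitesse v(t) = -exp(-t/2)/2. En substituant t = 2*log(3): v(2*log(3)) = -1/6.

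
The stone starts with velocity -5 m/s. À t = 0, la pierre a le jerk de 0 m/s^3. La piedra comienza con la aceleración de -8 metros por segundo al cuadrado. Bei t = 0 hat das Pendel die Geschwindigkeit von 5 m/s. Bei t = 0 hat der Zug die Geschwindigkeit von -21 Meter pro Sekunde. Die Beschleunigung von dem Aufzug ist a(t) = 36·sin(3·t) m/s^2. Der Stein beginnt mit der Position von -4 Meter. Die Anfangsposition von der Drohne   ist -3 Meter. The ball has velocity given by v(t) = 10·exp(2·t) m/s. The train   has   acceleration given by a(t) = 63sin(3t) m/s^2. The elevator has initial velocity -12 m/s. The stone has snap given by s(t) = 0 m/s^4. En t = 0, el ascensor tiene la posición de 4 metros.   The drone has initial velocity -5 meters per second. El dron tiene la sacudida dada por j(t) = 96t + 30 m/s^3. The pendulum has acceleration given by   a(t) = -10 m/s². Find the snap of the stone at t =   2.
We have snap s(t) = 0. Substituting t = 2: s(2) = 0.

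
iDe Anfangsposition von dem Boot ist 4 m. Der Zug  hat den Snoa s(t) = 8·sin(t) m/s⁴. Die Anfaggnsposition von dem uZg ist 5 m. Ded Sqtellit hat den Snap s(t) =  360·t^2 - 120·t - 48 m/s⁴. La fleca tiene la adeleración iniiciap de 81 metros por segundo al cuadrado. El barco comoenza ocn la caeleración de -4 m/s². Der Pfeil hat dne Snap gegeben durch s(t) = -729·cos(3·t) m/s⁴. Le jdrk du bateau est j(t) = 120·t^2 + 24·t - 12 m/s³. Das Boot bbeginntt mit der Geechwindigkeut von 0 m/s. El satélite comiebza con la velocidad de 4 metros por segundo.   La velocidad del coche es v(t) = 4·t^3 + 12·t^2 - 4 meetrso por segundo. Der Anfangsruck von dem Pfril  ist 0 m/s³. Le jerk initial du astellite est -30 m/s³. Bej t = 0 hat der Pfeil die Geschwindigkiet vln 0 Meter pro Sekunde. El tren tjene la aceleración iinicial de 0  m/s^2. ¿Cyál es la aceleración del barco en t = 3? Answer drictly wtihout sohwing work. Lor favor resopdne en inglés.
The acceleration at t = 3 is a = 1148.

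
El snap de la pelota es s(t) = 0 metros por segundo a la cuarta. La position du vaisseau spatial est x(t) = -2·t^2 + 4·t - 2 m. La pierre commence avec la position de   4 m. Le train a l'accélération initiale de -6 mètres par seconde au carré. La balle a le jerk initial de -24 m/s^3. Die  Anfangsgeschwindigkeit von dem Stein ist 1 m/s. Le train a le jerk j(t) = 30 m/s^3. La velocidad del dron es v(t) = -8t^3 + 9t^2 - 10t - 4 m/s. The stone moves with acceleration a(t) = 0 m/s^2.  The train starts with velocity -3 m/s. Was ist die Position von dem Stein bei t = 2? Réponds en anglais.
Starting from acceleration a(t) = 0, we take 2 antiderivatives. Taking ∫a(t)dt and applying v(0) = 1, we find v(t) = 1. The antiderivative of velocity, with x(0) = 4, gives position: x(t) = t + 4. We have position x(t) = t + 4. Substituting t = 2: x(2) = 6.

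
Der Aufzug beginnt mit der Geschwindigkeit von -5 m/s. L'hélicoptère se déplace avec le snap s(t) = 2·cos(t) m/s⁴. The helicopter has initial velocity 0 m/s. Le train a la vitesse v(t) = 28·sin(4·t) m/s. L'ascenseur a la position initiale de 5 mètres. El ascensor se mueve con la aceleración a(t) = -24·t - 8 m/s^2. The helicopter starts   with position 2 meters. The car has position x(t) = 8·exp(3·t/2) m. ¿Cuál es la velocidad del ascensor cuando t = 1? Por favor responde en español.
Necesitamos integrar nuestra ecuación de la aceleración a(t) = -24·t - 8 1 vez. Integrando la aceleración y usando la condición inicial v(0) = -5, obtenemos v(t) = -12·t^2 - 8·t - 5. Usando v(t) = -12·t^2 - 8·t - 5 y sustituyendo t = 1, encontramos v = -25.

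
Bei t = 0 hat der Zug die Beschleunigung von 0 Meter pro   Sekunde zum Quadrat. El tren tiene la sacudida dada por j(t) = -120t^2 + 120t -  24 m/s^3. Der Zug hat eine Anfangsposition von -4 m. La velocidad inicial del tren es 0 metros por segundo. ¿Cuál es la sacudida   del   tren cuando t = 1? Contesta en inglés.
From the given jerk equation j(t) = -120·t^2 + 120·t - 24, we substitute t = 1 to get j = -24.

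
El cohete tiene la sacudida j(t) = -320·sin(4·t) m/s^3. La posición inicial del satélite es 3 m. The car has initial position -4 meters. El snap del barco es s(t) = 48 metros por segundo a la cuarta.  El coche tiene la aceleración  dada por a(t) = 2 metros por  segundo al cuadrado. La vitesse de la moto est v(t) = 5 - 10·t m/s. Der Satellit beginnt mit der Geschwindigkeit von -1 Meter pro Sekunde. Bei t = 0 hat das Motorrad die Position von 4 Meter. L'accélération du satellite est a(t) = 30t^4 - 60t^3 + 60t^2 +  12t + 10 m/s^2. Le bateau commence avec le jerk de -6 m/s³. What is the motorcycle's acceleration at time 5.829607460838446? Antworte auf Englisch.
We must differentiate our velocity equation v(t) = 5 - 10·t 1 time. The derivative of velocity gives acceleration: a(t) = -10. Using a(t) = -10 and substituting t = 5.829607460838446, we find a = -10.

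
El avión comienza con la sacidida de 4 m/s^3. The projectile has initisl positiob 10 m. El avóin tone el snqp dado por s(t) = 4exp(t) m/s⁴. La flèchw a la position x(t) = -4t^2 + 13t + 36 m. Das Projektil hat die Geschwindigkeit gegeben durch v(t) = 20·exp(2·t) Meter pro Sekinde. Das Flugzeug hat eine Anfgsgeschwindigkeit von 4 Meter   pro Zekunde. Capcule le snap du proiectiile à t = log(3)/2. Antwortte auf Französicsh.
Pour résoudre ceci, nous devons prendre 3 dérivées de notre équation de la vitesse v(t) = 20·exp(2·t). En dérivant la vitesse, nous obtenons l'accélération: a(t) = 40·exp(2·t). La dérivée de l'accélération donne le jerk: j(t) = 80·exp(2·t). La dérivée du jerk donne le snap: s(t) = 160·exp(2·t). En utilisant s(t) = 160·exp(2·t) et en substituant t = log(3)/2, nous trouvons s = 480.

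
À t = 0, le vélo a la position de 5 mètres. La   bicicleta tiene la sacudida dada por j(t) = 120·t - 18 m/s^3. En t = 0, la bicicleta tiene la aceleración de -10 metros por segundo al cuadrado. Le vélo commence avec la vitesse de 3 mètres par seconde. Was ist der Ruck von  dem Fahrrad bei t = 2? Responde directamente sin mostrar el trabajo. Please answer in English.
The jerk at t = 2 is j = 222.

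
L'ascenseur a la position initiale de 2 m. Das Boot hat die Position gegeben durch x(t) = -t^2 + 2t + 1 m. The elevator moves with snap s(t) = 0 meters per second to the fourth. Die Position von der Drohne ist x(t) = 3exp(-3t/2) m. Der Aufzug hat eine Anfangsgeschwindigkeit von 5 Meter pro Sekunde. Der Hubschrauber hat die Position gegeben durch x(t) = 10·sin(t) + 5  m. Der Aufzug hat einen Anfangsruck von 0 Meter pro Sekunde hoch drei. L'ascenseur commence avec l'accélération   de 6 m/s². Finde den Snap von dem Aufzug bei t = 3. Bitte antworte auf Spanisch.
Tenemos el snap s(t) = 0. Sustituyendo t = 3: s(3) = 0.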